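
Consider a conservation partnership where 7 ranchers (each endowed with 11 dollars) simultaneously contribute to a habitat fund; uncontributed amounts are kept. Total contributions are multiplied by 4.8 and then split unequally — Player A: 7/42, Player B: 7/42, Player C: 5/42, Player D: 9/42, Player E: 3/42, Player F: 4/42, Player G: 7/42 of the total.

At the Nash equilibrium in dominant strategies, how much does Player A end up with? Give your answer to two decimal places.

19.80 dollars

Each unit j contributes comes back to j as 4.8 × (j's share), so j prefers to contribute only if that share exceeds 1/4.8 = 0.2083; otherwise keeping the unit dominates.
Only Player D (9/42) clears that bar, contributing 11; the remaining 6 contribute 0. Total contributed: 11.
Player A keeps 11 and receives 4.8 × 11 × 7/42 = 8.80 from the habitat fund, for a payoff of 19.80.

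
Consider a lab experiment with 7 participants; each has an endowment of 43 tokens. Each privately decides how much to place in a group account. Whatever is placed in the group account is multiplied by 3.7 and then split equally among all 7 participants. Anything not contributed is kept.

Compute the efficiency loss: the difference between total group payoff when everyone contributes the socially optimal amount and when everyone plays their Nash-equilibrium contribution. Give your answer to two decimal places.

812.70 tokens

Each contributed unit returns 3.7/7 = 0.5286 to its contributor — below 1 — so contributing 0 is dominant for every player. At the Nash equilibrium everyone keeps their 43, and the group total is 7 × 43 = 301.
Each contributed unit returns 3.700 to the group as a whole (0.5286 to each of 7 players), which exceeds 1, so the social optimum is full contribution: group total = 3.700 × 301 = 1113.70.
Efficiency loss = 1113.70 − 301 = 812.70.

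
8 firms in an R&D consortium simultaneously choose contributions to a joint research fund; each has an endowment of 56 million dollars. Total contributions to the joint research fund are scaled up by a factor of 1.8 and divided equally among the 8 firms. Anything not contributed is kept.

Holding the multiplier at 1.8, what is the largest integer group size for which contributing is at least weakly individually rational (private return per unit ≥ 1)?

1

Private return per unit is 1.8/(group size), which is ≥ 1 whenever the group size is ≤ 1.8.
The largest such integer is 1.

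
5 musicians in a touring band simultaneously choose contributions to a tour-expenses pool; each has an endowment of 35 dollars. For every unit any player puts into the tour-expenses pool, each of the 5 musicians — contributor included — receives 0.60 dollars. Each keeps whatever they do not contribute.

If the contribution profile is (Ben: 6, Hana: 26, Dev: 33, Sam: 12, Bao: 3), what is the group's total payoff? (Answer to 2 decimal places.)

335.00 dollars

Total contributed: 6 + 26 + 33 + 12 + 3 = 80; total kept: 5 × 35 − 80 = 95.
The tour-expenses pool pays out 0.60 × 5 × 80 = 240.00 in aggregate.
Group total = 95 + 240.00 = 335.00.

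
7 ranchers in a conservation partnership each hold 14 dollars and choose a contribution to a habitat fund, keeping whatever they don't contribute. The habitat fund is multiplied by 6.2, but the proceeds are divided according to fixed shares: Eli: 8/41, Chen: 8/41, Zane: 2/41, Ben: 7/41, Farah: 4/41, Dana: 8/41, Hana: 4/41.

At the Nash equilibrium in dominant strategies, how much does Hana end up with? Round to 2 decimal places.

A player with share s gets back 6.2·s per unit contributed, so full contribution is dominant for anyone with s > 1/6.2 = 0.1613 and zero contribution is dominant for anyone below.
The shares above 0.1613 belong to Eli, Chen, Ben and Dana, contributing 14 each; the remaining 3 contribute 0. Total contributed: 56.
Hana keeps 14 and receives 6.2 × 56 × 4/41 = 33.87 from the habitat fund, for a payoff of 47.87.

47.87 dollars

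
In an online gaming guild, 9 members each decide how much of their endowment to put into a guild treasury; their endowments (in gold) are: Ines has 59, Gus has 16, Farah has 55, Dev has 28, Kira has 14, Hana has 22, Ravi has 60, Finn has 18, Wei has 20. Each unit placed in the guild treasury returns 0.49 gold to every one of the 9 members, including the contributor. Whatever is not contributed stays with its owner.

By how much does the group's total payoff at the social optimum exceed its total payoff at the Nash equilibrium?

The private return per contributed unit is 0.49 < 1 for everyone, so the Nash equilibrium is zero contribution and the group total is Σ E_j = 59 + 16 + 55 + 28 + 14 + 22 + 60 + 18 + 20 = 292.
Each contributed unit returns 4.410 to the group, so the social optimum is full contribution by everyone: group total = 4.410 × 292 = 1287.72.
Efficiency loss = (4.410 − 1) × 292 = 995.72.

995.72 gold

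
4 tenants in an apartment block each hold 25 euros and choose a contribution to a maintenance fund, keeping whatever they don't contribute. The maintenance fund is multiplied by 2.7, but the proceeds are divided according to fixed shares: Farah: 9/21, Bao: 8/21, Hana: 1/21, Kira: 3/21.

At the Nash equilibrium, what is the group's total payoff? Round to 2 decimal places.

Each unit j contributes comes back to j as 2.7 × (j's share), so j prefers to contribute only if that share exceeds 1/2.7 = 0.3704; otherwise keeping the unit dominates.
Farah and Bao are above the threshold, contributing 25 each; the remaining 2 contribute 0. Total contributed: 50.
The maintenance fund pays out 2.7 × 50 = 135.00 in total (split across the unequal shares, but the aggregate is all that matters for the group sum).
The 2 free-riders keep 25 each, adding 50. Group total = 50 + 135.00 = 185.00.

185.00 euros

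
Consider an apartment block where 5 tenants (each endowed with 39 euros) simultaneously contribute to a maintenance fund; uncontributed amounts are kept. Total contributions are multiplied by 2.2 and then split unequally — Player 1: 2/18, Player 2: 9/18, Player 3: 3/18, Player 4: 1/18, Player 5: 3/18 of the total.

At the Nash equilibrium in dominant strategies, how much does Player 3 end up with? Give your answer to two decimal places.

A player with share s gets back 2.2·s per unit contributed, so full contribution is dominant for anyone with s > 1/2.2 = 0.4545 and zero contribution is dominant for anyone below.
The only share above 0.4545 is Player 2's 9/18, contributing 39; the remaining 4 contribute 0. Total contributed: 39.
Player 3 keeps 39 and receives 2.2 × 39 × 3/18 = 14.30 from the maintenance fund, for a payoff of 53.30.

53.30 euros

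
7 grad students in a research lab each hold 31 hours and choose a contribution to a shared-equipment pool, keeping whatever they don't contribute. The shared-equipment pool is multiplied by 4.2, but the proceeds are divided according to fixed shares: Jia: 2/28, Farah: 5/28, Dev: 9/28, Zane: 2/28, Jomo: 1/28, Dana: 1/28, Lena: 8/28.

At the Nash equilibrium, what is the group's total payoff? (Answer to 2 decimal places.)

For player j, contributing a unit is worthwhile iff 4.2 × (j's share) ≥ 1, i.e. iff j's share is at least 0.2381.
Dev and Lena clear that bar, contributing 31 each; the remaining 5 contribute 0. Total contributed: 62.
The shared-equipment pool pays out 4.2 × 62 = 260.40 in total (split across the unequal shares, but the aggregate is all that matters for the group sum).
The 5 free-riders keep 31 each, adding 155. Group total = 155 + 260.40 = 415.40.

415.40 hours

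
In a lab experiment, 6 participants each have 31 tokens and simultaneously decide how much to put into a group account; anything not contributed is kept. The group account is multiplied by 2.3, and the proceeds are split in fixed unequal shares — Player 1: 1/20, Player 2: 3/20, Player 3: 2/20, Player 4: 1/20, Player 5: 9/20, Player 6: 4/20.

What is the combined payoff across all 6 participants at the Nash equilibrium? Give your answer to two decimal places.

Each unit j contributes comes back to j as 2.3 × (j's share), so j prefers to contribute only if that share exceeds 1/2.3 = 0.4348; otherwise keeping the unit dominates.
Player 5 alone (share 9/20) is above the threshold, contributing 31; the remaining 5 contribute 0. Total contributed: 31.
The group account pays out 2.3 × 31 = 71.30 in total (split across the unequal shares, but the aggregate is all that matters for the group sum).
The 5 free-riders keep 31 each, adding 155. Group total = 155 + 71.30 = 226.30.

226.30 tokens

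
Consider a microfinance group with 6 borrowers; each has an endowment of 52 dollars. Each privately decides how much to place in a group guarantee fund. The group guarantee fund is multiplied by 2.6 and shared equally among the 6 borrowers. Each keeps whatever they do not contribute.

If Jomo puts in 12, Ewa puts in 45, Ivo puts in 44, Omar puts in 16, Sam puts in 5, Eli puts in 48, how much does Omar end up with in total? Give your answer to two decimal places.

Total contributed: 12 + 45 + 44 + 16 + 5 + 48 = 170.
Each receives 2.6 × 170 / 6 = 73.67 from the group guarantee fund.
Omar keeps 52 − 16 = 36, so Omar's payoff is 36 + 73.67 = 109.67.

109.67 dollars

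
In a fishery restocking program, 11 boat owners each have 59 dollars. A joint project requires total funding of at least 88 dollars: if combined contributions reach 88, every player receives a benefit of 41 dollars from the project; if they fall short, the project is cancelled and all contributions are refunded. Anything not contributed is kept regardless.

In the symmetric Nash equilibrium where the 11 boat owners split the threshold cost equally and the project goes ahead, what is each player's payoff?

92 dollars

Equal share of the threshold: 88/11 = 8.
At this profile no one gains by cutting their contribution: any cut drops the total below 88, the project is cancelled, contributions are refunded, and the deviator ends with 59, which is less than 59 − 8 + 41 = 92. Contributing more than 8 just wastes the excess. So contributing exactly 8 is a best response.
Each player's payoff: 59 − 8 + 41 = 92.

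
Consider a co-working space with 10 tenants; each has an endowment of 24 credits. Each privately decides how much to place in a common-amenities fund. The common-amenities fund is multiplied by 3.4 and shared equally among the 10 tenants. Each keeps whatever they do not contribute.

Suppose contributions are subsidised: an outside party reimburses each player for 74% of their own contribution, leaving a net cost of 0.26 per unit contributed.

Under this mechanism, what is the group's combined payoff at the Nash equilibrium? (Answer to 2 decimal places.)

With the mechanism, a contributed unit returns (3.4/10) / 0.26 = 1.3077 per unit of net cost to the contributor — now above 1 — so contributing fully is weakly dominant for every player.
At the Nash equilibrium everyone contributes 24. Group total payoff = 10 × (24 × 0.74 + 3.4 × 24) = 993.60.

993.60 credits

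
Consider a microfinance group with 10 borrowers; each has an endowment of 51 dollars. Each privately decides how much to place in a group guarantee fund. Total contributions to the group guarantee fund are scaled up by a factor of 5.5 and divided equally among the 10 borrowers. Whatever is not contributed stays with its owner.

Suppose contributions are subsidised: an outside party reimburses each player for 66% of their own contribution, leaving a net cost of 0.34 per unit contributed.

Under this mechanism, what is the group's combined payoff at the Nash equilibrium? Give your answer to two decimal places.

3141.60 dollars

Under the mechanism each unit contributed yields (5.5/10) / 0.34 = 1.6176 back to its contributor per unit of net cost, which exceeds 1, making full contribution the dominant choice for everyone.
At the Nash equilibrium everyone contributes 51. Group total payoff = 10 × (51 × 0.66 + 5.5 × 51) = 3141.60.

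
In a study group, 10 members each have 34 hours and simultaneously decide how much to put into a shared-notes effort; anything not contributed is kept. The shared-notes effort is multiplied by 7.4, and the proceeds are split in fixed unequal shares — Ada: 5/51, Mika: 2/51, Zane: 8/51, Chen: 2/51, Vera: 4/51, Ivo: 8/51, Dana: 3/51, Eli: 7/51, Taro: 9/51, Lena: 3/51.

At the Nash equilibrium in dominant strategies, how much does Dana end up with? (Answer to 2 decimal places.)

93.20 hours

For player j, contributing a unit is worthwhile iff 7.4 × (j's share) ≥ 1, i.e. iff j's share is at least 0.1351.
The shares above 0.1351 belong to Zane, Ivo, Eli and Taro, contributing 34 each; the remaining 6 contribute 0. Total contributed: 136.
Dana keeps 34 and receives 7.4 × 136 × 3/51 = 59.20 from the shared-notes effort, for a payoff of 93.20.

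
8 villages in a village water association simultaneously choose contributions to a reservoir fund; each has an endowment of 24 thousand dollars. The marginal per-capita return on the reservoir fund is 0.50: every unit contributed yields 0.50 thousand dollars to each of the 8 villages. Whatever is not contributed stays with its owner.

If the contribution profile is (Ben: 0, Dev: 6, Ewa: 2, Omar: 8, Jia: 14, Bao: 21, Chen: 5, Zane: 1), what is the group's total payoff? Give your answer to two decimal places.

Total contributed: 0 + 6 + 2 + 8 + 14 + 21 + 5 + 1 = 57; total kept: 8 × 24 − 57 = 135.
The reservoir fund pays out 0.50 × 8 × 57 = 228.00 in aggregate.
Group total = 135 + 228.00 = 363.00.

363.00 thousand dollars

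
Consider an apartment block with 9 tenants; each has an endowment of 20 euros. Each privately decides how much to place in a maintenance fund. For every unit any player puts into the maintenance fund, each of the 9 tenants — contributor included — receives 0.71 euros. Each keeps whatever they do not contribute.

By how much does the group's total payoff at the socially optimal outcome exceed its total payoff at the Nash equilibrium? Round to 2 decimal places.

The private return per contributed unit is 0.71 < 1, so contributing 0 is dominant for every player. At the Nash equilibrium everyone keeps their 20, and the group total is 9 × 20 = 180.
Each contributed unit returns 6.390 to the group as a whole (0.71 to each of 9 players), which exceeds 1, so the social optimum is full contribution: group total = 6.390 × 180 = 1150.20.
Efficiency loss = 1150.20 − 180 = 970.20.

970.20 euros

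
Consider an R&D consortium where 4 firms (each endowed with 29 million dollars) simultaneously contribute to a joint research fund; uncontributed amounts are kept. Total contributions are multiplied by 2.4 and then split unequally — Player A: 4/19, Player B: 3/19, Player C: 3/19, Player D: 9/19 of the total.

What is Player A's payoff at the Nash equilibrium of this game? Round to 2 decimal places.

For player j, contributing a unit is worthwhile iff 2.4 × (j's share) ≥ 1, i.e. iff j's share is at least 0.4167.
Only Player D (9/19) clears that bar, contributing 29; the remaining 3 contribute 0. Total contributed: 29.
Player A keeps 29 and receives 2.4 × 29 × 4/19 = 14.65 from the joint research fund, for a payoff of 43.65.

43.65 million dollars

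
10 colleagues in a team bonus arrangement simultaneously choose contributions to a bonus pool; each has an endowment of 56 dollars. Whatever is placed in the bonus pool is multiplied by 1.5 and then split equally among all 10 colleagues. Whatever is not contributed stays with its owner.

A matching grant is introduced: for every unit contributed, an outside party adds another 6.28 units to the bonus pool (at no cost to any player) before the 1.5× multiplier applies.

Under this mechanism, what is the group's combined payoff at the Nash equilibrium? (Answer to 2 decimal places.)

Under the mechanism each unit contributed yields 1.5 × 7.28 / 10 = 1.0920 back to its contributor per unit of net cost, which exceeds 1, making full contribution the dominant choice for everyone.
At the Nash equilibrium everyone contributes 56. Group total payoff = 1.5 × 7.28 × 560 = 6115.20.

6115.20 dollars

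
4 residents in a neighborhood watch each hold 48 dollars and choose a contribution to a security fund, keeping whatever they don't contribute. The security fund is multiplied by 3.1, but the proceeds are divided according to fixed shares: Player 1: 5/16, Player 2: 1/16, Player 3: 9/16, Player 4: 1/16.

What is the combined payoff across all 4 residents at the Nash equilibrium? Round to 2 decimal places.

292.80 dollars

For player j, contributing a unit is worthwhile iff 3.1 × (j's share) ≥ 1, i.e. iff j's share is at least 0.3226.
Player 3 alone (share 9/16) is above the threshold, contributing 48; the remaining 3 contribute 0. Total contributed: 48.
The security fund pays out 3.1 × 48 = 148.80 in total (split across the unequal shares, but the aggregate is all that matters for the group sum).
The 3 free-riders keep 48 each, adding 144. Group total = 144 + 148.80 = 292.80.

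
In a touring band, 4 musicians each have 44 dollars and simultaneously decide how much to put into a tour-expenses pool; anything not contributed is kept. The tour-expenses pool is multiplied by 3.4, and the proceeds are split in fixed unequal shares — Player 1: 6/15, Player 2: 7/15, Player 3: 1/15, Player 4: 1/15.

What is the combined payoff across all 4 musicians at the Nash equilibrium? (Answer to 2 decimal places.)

387.20 dollars

For player j, contributing a unit is worthwhile iff 3.4 × (j's share) ≥ 1, i.e. iff j's share is at least 0.2941.
Player 1 and Player 2 are above the threshold, contributing 44 each; the remaining 2 contribute 0. Total contributed: 88.
The tour-expenses pool pays out 3.4 × 88 = 299.20 in total (split across the unequal shares, but the aggregate is all that matters for the group sum).
The 2 free-riders keep 44 each, adding 88. Group total = 88 + 299.20 = 387.20.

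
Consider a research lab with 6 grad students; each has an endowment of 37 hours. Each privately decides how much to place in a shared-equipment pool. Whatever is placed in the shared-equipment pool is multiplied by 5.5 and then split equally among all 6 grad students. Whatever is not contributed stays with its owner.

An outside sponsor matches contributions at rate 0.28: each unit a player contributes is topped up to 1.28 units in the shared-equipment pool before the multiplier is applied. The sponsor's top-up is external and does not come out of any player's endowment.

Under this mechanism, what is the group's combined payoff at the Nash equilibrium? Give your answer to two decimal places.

1562.88 hours

Under the mechanism each unit contributed yields 5.5 × 1.28 / 6 = 1.1733 back to its contributor per unit of net cost, which exceeds 1, making full contribution the dominant choice for everyone.
At the Nash equilibrium everyone contributes 37. Group total payoff = 5.5 × 1.28 × 222 = 1562.88.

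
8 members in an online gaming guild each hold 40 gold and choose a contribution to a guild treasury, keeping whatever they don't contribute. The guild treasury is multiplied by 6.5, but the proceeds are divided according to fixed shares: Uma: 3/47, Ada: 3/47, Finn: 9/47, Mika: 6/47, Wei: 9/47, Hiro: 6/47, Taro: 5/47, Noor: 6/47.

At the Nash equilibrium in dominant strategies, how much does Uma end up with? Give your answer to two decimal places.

Player j's private return per contributed unit is 6.5 × (j's share). Contributing is weakly dominant for j when that share is at least 1/6.5 = 0.1538, and contributing 0 is dominant otherwise.
The shares above 0.1538 belong to Finn and Wei, contributing 40 each; the remaining 6 contribute 0. Total contributed: 80.
Uma keeps 40 and receives 6.5 × 80 × 3/47 = 33.19 from the guild treasury, for a payoff of 73.19.

73.19 gold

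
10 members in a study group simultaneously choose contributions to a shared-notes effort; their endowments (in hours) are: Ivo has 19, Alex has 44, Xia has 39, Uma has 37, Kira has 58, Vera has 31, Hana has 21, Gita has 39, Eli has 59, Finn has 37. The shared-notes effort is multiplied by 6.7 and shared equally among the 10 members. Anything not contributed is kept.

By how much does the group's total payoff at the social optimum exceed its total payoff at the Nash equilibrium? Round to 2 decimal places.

2188.80 hours

The private return per contributed unit is 6.7/10 = 0.6700 < 1 for every player regardless of endowment, so the Nash equilibrium is zero contribution and the group total is Σ E_j = 19 + 44 + 39 + 37 + 58 + 31 + 21 + 39 + 59 + 37 = 384.
Each contributed unit returns 6.700 to the group, so the social optimum is full contribution by everyone: group total = 6.700 × 384 = 2572.80.
Efficiency loss = (6.700 − 1) × 384 = 2188.80.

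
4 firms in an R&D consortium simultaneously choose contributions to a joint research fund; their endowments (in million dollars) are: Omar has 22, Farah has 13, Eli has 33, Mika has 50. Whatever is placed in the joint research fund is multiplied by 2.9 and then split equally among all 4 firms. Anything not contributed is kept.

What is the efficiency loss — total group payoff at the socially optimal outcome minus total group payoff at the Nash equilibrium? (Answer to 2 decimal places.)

224.20 million dollars

The private return per contributed unit is 2.9/4 = 0.7250 < 1 for every player regardless of endowment, so the Nash equilibrium is zero contribution and the group total is Σ E_j = 22 + 13 + 33 + 50 = 118.
Each contributed unit returns 2.900 to the group, so the social optimum is full contribution by everyone: group total = 2.900 × 118 = 342.20.
Efficiency loss = (2.900 − 1) × 118 = 224.20.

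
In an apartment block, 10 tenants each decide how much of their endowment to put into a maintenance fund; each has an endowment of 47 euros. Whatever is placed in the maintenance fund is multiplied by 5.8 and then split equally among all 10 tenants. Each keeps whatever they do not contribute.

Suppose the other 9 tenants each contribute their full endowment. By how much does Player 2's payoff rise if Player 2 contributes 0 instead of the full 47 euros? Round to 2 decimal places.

Switching from a contribution of 47 to 0 lets Player 2 keep an extra 47 euros, but lowers the maintenance fund by 47, which costs Player 2 their own share of that drop: 5.8/10 × 47 = 27.26.
Net gain = 47 − 27.26 = 19.74. The private return per contributed unit (0.5800) is below 1, so free-riding is indeed the best response regardless of what the others do.

19.74 euros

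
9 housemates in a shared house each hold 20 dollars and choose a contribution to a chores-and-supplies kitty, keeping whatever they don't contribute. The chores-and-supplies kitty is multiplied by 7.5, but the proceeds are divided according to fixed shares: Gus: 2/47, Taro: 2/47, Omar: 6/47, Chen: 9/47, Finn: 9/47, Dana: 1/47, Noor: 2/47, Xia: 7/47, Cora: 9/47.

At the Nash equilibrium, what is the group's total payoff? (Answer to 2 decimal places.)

700.00 dollars

For player j, contributing a unit is worthwhile iff 7.5 × (j's share) ≥ 1, i.e. iff j's share is at least 0.1333.
Chen, Finn, Xia and Cora clear that bar, contributing 20 each; the remaining 5 contribute 0. Total contributed: 80.
The chores-and-supplies kitty pays out 7.5 × 80 = 600.00 in total (split across the unequal shares, but the aggregate is all that matters for the group sum).
The 5 free-riders keep 20 each, adding 100. Group total = 100 + 600.00 = 700.00.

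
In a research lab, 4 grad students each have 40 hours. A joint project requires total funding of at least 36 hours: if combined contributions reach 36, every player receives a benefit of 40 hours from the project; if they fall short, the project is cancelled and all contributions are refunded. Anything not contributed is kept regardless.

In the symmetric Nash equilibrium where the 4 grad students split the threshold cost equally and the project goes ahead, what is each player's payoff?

71 hours

Equal share of the threshold: 36/4 = 9.
At this profile no one gains by cutting their contribution: any cut drops the total below 36, the project is cancelled, contributions are refunded, and the deviator ends with 40, which is less than 40 − 9 + 40 = 71. Contributing more than 9 just wastes the excess. So contributing exactly 9 is a best response.
Each player's payoff: 40 − 9 + 40 = 71.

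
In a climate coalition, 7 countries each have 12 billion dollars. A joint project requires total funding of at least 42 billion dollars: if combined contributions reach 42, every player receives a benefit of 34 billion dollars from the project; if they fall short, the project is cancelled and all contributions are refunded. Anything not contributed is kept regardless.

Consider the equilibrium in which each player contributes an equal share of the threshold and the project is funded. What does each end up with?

Equal share of the threshold: 42/7 = 6.
At this profile no one gains by cutting their contribution: any cut drops the total below 42, the project is cancelled, contributions are refunded, and the deviator ends with 12, which is less than 12 − 6 + 34 = 40. Contributing more than 6 just wastes the excess. So contributing exactly 6 is a best response.
Each player's payoff: 12 − 6 + 34 = 40.

40 billion dollars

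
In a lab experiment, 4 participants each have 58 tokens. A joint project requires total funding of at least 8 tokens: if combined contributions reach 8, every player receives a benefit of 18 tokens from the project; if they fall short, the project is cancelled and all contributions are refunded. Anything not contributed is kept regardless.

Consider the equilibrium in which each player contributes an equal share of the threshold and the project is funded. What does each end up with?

74 tokens

Equal share of the threshold: 8/4 = 2.
At this profile no one gains by cutting their contribution: any cut drops the total below 8, the project is cancelled, contributions are refunded, and the deviator ends with 58, which is less than 58 − 2 + 18 = 74. Contributing more than 2 just wastes the excess. So contributing exactly 2 is a best response.
Each player's payoff: 58 − 2 + 18 = 74.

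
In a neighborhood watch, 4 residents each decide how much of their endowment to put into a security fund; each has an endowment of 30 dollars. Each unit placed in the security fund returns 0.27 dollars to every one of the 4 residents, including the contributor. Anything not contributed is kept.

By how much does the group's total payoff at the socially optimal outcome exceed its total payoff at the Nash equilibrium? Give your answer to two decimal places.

The private return per contributed unit is 0.27 < 1, so contributing 0 is dominant for every player. At the Nash equilibrium everyone keeps their 30, and the group total is 4 × 30 = 120.
Each contributed unit returns 1.080 to the group as a whole (0.27 to each of 4 players), which exceeds 1, so the social optimum is full contribution: group total = 1.080 × 120 = 129.60.
Efficiency loss = 129.60 − 120 = 9.60.

9.60 dollars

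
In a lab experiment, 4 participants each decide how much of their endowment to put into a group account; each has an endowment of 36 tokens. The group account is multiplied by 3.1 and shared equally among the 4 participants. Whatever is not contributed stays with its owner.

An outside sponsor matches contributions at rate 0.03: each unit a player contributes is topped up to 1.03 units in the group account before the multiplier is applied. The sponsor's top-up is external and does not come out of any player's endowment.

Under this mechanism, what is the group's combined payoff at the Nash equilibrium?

144.00 tokens

With the mechanism, a contributed unit returns 3.1 × 1.03 / 4 = 0.7983 per unit of net cost — still below 1 — so contributing 0 remains dominant for every player.
Everyone keeps their endowment and the group total is 4 × 36 = 144.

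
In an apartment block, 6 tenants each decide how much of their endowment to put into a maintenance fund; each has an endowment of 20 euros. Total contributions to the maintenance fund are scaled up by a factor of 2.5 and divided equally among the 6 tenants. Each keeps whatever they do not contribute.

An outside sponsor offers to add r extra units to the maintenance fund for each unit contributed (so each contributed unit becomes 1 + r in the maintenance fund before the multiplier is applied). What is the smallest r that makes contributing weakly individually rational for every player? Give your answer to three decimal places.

1.400

With matching at rate r, one contributed unit becomes (1 + r) in the maintenance fund and returns 2.5 × (1 + r) / 6 to the contributor.
Setting this equal to 1: 1 + r = 6/2.5 = 2.4000.
So the minimum matching rate is r = 2.4000 − 1 = 1.400.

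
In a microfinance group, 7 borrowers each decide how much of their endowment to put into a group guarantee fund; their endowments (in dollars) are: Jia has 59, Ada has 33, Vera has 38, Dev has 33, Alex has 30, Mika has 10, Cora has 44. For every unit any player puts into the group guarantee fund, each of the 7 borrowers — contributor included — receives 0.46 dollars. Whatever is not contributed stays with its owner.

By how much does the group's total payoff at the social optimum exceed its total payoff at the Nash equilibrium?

548.34 dollars

The private return per contributed unit is 0.46 < 1 for everyone, so the Nash equilibrium is zero contribution and the group total is Σ E_j = 59 + 33 + 38 + 33 + 30 + 10 + 44 = 247.
Each contributed unit returns 3.220 to the group, so the social optimum is full contribution by everyone: group total = 3.220 × 247 = 795.34.
Efficiency loss = (3.220 − 1) × 247 = 548.34.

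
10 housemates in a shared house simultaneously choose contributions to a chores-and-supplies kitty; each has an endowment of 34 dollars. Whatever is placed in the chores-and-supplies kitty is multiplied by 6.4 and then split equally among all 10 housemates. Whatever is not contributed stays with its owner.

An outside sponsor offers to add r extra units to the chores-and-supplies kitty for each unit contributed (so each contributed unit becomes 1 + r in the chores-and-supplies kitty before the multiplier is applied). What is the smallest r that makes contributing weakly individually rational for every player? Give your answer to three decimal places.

0.563

With matching at rate r, one contributed unit becomes (1 + r) in the chores-and-supplies kitty and returns 6.4 × (1 + r) / 10 to the contributor.
Setting this equal to 1: 1 + r = 10/6.4 = 1.5625.
So the minimum matching rate is r = 1.5625 − 1 = 0.563.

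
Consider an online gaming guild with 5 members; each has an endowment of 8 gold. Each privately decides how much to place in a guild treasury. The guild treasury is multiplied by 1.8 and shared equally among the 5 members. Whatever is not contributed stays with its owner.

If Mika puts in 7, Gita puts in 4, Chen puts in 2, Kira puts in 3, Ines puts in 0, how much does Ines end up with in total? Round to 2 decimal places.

Total contributed: 7 + 4 + 2 + 3 + 0 = 16.
Each receives 1.8 × 16 / 5 = 5.76 from the guild treasury.
Ines keeps 8 − 0 = 8, so Ines's payoff is 8 + 5.76 = 13.76.

13.76 gold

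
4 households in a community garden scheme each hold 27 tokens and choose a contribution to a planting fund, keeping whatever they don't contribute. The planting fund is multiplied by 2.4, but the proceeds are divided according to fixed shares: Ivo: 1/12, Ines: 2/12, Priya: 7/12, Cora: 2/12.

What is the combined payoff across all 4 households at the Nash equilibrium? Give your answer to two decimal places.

145.80 tokens

Player j's private return per contributed unit is 2.4 × (j's share). Contributing is weakly dominant for j when that share is at least 1/2.4 = 0.4167, and contributing 0 is dominant otherwise.
Only Priya (7/12) clears that bar, contributing 27; the remaining 3 contribute 0. Total contributed: 27.
The planting fund pays out 2.4 × 27 = 64.80 in total (split across the unequal shares, but the aggregate is all that matters for the group sum).
The 3 free-riders keep 27 each, adding 81. Group total = 81 + 64.80 = 145.80.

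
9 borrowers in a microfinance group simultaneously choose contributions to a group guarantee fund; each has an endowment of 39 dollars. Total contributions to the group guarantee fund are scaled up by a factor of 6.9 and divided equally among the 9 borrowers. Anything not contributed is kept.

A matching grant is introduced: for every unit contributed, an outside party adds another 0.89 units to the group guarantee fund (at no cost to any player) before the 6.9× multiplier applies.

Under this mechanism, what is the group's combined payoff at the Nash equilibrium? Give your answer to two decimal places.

4577.39 dollars

Under the mechanism each unit contributed yields 6.9 × 1.89 / 9 = 1.4490 back to its contributor per unit of net cost, which exceeds 1, making full contribution the dominant choice for everyone.
So the Nash equilibrium is full contribution by all 9; the group earns 6.9 × 1.89 × 351 = 4577.39.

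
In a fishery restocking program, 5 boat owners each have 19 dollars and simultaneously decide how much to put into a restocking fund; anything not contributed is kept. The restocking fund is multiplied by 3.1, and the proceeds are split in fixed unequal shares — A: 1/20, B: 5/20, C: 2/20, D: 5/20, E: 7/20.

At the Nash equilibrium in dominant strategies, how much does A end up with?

21.95 dollars

Each unit j contributes comes back to j as 3.1 × (j's share), so j prefers to contribute only if that share exceeds 1/3.1 = 0.3226; otherwise keeping the unit dominates.
The only share above 0.3226 is E's 7/20, contributing 19; the remaining 4 contribute 0. Total contributed: 19.
A keeps 19 and receives 3.1 × 19 × 1/20 = 2.95 from the restocking fund, for a payoff of 21.95.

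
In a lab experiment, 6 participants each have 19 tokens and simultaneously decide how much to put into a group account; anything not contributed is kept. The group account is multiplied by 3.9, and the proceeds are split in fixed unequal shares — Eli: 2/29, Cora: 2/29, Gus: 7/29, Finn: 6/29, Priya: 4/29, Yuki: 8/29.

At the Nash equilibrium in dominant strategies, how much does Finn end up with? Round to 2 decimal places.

Player j's private return per contributed unit is 3.9 × (j's share). Contributing is weakly dominant for j when that share is at least 1/3.9 = 0.2564, and contributing 0 is dominant otherwise.
Only Yuki (8/29) clears that bar, contributing 19; the remaining 5 contribute 0. Total contributed: 19.
Finn keeps 19 and receives 3.9 × 19 × 6/29 = 15.33 from the group account, for a payoff of 34.33.

34.33 tokens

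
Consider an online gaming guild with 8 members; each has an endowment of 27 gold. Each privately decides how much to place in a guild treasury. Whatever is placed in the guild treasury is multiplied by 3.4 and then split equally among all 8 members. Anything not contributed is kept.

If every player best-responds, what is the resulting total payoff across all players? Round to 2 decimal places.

216.00 gold

Each contributed unit returns 3.4/8 = 0.4250 to its contributor — below 1 — so contributing 0 is dominant for every player. At the Nash equilibrium everyone keeps their 27, and the group total is 8 × 27 = 216.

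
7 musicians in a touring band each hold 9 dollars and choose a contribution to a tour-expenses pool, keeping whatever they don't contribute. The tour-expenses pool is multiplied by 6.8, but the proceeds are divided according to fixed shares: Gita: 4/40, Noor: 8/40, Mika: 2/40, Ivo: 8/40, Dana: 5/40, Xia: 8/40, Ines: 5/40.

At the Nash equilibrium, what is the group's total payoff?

For player j, contributing a unit is worthwhile iff 6.8 × (j's share) ≥ 1, i.e. iff j's share is at least 0.1471.
Noor, Ivo and Xia are above the threshold, contributing 9 each; the remaining 4 contribute 0. Total contributed: 27.
The tour-expenses pool pays out 6.8 × 27 = 183.60 in total (split across the unequal shares, but the aggregate is all that matters for the group sum).
The 4 free-riders keep 9 each, adding 36. Group total = 36 + 183.60 = 219.60.

219.60 dollars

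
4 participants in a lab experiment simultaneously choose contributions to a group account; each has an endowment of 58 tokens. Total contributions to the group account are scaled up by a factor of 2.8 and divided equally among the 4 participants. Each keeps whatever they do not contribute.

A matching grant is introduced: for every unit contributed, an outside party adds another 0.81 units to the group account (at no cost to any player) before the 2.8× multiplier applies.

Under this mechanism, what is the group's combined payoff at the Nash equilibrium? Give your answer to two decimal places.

Under the mechanism each unit contributed yields 2.8 × 1.81 / 4 = 1.2670 back to its contributor per unit of net cost, which exceeds 1, making full contribution the dominant choice for everyone.
So the Nash equilibrium is full contribution by all 4; the group earns 2.8 × 1.81 × 232 = 1175.78.

1175.78 tokens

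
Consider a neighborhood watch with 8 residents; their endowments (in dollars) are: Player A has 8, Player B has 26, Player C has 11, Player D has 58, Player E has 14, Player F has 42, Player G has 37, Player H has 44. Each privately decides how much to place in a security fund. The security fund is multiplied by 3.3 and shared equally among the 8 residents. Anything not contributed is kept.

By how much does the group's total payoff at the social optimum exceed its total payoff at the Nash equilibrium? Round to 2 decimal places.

552.00 dollars

The private return per contributed unit is 3.3/8 = 0.4125 < 1 for every player regardless of endowment, so the Nash equilibrium is zero contribution and the group total is Σ E_j = 8 + 26 + 11 + 58 + 14 + 42 + 37 + 44 = 240.
Each contributed unit returns 3.300 to the group, so the social optimum is full contribution by everyone: group total = 3.300 × 240 = 792.00.
Efficiency loss = (3.300 − 1) × 240 = 552.00.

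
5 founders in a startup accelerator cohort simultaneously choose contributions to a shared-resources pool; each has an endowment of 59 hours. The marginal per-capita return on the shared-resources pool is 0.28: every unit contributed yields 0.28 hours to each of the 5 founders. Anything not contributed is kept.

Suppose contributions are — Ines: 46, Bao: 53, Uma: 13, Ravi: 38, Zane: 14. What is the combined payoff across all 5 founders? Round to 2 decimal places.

Total contributed: 46 + 53 + 13 + 38 + 14 = 164; total kept: 5 × 59 − 164 = 131.
The shared-resources pool pays out 0.28 × 5 × 164 = 229.60 in aggregate.
Group total = 131 + 229.60 = 360.60.

360.60 hours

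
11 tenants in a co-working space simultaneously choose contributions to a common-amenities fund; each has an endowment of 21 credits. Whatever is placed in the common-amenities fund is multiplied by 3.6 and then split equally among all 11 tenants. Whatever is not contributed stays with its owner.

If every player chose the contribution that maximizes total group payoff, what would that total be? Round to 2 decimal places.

Each contributed unit returns 3.600 to the group as a whole (0.3273 to each of 11 players), which exceeds 1, so the social optimum is full contribution: group total = 3.600 × 231 = 831.60.

831.60 credits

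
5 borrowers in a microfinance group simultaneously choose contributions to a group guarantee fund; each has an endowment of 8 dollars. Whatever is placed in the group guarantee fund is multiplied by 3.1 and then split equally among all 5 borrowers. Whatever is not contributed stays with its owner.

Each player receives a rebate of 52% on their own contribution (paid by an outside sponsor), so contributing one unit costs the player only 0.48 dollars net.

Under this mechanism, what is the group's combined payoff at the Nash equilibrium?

144.80 dollars

The effective private return per unit is now (3.1/5) / 0.48 = 1.2917 > 1, so every player's dominant strategy flips to full contribution.
At the Nash equilibrium everyone contributes 8. Group total payoff = 5 × (8 × 0.52 + 3.1 × 8) = 144.80.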